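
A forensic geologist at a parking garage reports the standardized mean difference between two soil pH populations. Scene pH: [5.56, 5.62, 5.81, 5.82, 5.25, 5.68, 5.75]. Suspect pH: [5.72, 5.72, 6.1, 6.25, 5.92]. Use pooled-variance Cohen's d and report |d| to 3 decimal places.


Pooled-variance Cohen's d for soil pH comparison:
Scene mean = 39.49 / 7 = 5.641429
Suspect mean = 29.71 / 5 = 5.942
Scene sample variance s_s^2 = 0.038981
Suspect sample variance s_c^2 = 0.05472
Pooled variance = ((n_s-1)*s_s^2 + (n_c-1)*s_c^2) / (n_s + n_c - 2) = 0.045277
Pooled SD = sqrt(0.045277) = 0.212784
Mean difference = -0.300571
|d| = |-0.300571| / 0.212784 = 1.413

1.413


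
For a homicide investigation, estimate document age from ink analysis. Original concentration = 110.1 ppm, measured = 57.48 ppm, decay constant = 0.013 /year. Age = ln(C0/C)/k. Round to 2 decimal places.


Document age estimation:
C0/C = 110.1 / 57.48 = 1.915449
ln(C0/C) = 0.649952
t = 0.649952 / 0.013 = 50.00 years

50.00


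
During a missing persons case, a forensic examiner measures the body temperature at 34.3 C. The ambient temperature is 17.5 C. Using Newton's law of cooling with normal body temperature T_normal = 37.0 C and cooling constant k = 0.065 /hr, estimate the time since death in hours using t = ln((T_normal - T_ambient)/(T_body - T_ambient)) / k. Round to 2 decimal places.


Using Newton's law of cooling:
t = ln((T_normal - T_ambient) / (T_body - T_ambient)) / k
T_normal - T_ambient = 19.5
T_body - T_ambient = 16.8
Ratio = 1.160714
ln(ratio) = 0.149035
t = 0.149035 / 0.065 = 2.29 hours

2.29


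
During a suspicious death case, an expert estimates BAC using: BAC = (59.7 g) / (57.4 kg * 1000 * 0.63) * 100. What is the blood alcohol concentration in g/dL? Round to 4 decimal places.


Applying the Widmark formula:
BAC = (dose_g / (body_wt * 1000 * r)) * 100
Denominator = 57.4 * 1000 * 0.63 = 36162
BAC = (59.7 / 36162) * 100
BAC = 0.1651 g/dL

0.1651


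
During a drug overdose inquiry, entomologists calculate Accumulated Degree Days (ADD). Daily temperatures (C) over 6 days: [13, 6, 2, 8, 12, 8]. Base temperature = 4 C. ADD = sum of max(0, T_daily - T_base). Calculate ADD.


Computing ADD day by day:
Day 1: max(0, 13 - 4) = 9
Day 2: max(0, 6 - 4) = 2
Day 3: max(0, 2 - 4) = 0
Day 4: max(0, 8 - 4) = 4
Day 5: max(0, 12 - 4) = 8
Day 6: max(0, 8 - 4) = 4
Total ADD = 27

27


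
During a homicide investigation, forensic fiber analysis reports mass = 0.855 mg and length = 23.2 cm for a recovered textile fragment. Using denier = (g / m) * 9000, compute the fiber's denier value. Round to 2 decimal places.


Denier calculation:
Mass in grams = 0.855 mg / 1000 = 0.000855 g
Length in meters = 23.2 cm / 100 = 0.232 m
Linear density = mass / length = 0.000855 / 0.232 = 0.00368534 g/m
Denier = (g/m) * 9000 = 0.00368534 * 9000 = 33.17

33.17


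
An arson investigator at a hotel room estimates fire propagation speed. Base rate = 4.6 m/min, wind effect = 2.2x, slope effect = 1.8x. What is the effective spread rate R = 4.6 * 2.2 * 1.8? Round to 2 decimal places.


Fire spread rate calculation:
R = R0 * wind_factor * slope_factor
= 4.6 * 2.2 * 1.8
= 10.12 * 1.8
= 18.22 m/min

18.22


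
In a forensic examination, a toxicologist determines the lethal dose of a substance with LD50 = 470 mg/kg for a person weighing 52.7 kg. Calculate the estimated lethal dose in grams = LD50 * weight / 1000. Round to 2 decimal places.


Lethal dose calculation:
Lethal dose = LD50 * body_weight / 1000
= 470 * 52.7 / 1000
= 24769 / 1000
= 24.77 g

24.77


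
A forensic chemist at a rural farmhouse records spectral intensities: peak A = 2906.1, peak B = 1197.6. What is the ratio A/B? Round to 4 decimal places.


Spectral peak ratio:
Peak A = 2906.1 counts
Peak B = 1197.6 counts
Ratio = 2906.1 / 1197.6 = 2.4266

2.4266


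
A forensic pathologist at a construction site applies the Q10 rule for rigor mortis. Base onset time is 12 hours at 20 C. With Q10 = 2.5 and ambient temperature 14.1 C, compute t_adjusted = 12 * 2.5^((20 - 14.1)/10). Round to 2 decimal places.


Rigor mortis time adjustment:
Exponent = (T_ref - T_actual) / 10 = (20 - 14.1) / 10 = 0.59
Q10 factor = 2.5^0.59 = 1.71706
t_adjusted = 12 * 1.71706 = 20.60 hours

20.60


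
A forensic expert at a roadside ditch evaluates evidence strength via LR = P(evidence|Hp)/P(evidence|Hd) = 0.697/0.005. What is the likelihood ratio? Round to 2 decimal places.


Likelihood ratio calculation:
LR = P(E|Hp) / P(E|Hd)
LR = 0.697 / 0.005
LR = 139.40

139.40


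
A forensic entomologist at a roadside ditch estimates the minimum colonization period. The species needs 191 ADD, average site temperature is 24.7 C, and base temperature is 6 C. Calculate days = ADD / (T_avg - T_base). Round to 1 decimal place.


Insect development time:
Effective temperature = avg_temp - T_base = 24.7 - 6 = 18.7 C
Days = ADD / effective_temp = 191 / 18.7 = 10.2 days

10.2


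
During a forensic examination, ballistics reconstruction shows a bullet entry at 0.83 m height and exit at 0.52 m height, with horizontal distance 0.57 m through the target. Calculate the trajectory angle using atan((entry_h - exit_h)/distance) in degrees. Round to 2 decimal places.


Bullet trajectory angle:
Height difference = 0.83 - 0.52 = 0.31 m
angle = atan(0.31 / 0.57)
angle = atan(0.54386)
angle = 28.54 degrees

28.54


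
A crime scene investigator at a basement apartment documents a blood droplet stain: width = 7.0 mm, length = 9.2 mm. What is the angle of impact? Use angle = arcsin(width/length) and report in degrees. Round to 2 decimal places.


Blood spatter impact angle calculation:
width / length = 7.0 / 9.2 = 0.76087
angle = arcsin(0.76087)
angle = 49.54 degrees

49.54


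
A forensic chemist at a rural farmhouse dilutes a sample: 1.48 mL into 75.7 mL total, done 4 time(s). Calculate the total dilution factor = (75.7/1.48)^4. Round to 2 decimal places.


Dilution factor calculation:
Single dilution = V_total / V_sample = 75.7 / 1.48 ≈ 51.148649
Number of dilutions = 4
Total DF = (75.7 / 1.48)^4 (full precision, rounded at the end) = 6844420.07

6844420.07


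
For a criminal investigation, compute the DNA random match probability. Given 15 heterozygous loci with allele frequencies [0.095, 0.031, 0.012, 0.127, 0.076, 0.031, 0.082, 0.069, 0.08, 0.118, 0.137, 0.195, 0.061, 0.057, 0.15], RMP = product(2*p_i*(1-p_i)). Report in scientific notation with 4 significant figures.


Computing RMP for 15 loci:
Locus 1: 2 * 0.095 * 0.905 = 0.17195
Locus 2: 2 * 0.031 * 0.969 = 0.060078
Locus 3: 2 * 0.012 * 0.988 = 0.023712
Locus 4: 2 * 0.127 * 0.873 = 0.221742
Locus 5: 2 * 0.076 * 0.924 = 0.140448
Locus 6: 2 * 0.031 * 0.969 = 0.060078
Locus 7: 2 * 0.082 * 0.918 = 0.150552
Locus 8: 2 * 0.069 * 0.931 = 0.128478
Locus 9: 2 * 0.08 * 0.92 = 0.1472
Locus 10: 2 * 0.118 * 0.882 = 0.208152
Locus 11: 2 * 0.137 * 0.863 = 0.236462
Locus 12: 2 * 0.195 * 0.805 = 0.31395
Locus 13: 2 * 0.061 * 0.939 = 0.114558
Locus 14: 2 * 0.057 * 0.943 = 0.107502
Locus 15: 2 * 0.15 * 0.85 = 0.255
RMP = 6.332e-14

6.332e-14


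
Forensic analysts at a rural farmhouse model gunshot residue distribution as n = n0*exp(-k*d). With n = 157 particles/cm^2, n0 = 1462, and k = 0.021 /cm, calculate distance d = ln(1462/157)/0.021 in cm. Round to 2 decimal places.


GSR distance calculation:
n0/n = 1462 / 157 = 9.312102
ln(n0/n) = 2.231315
d = 2.231315 / 0.021 = 106.25 cm

106.25


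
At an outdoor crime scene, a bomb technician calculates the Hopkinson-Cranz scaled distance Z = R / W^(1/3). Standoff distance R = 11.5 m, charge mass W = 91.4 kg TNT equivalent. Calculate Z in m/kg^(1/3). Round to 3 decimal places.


Scaled distance calculation:
W^(1/3) = 91.4^(1/3) = 4.504522
Z = R / W^(1/3) = 11.5 / 4.504522
Z = 2.553 m/kg^(1/3)

2.553


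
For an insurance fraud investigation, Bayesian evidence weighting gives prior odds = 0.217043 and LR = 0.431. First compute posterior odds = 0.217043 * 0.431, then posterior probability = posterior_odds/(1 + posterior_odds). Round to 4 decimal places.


Bayesian evidence evaluation:
Posterior odds = prior_odds * LR = 0.217043 * 0.431 = 0.09354553
Posterior probability = posterior_odds / (1 + posterior_odds)
= 0.09354553 / (1 + 0.09354553)
= 0.09354553 / 1.09354553
= 0.0855

0.0855


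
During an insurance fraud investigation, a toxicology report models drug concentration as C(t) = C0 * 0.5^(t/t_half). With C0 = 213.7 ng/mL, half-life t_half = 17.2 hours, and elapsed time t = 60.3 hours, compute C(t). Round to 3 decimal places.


Drug concentration decay:
Number of half-lives = t / t_half = 60.3 / 17.2 = 3.505814
Decay factor = 0.5^3.505814 = 0.08803286
C(t) = 213.7 * 0.08803286 = 18.813 ng/mL

18.813


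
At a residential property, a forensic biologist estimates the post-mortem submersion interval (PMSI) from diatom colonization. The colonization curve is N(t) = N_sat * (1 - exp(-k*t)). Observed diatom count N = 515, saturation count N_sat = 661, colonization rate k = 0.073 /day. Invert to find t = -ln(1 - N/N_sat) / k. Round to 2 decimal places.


PMSI from diatom colonization curve:
N / N_sat = 515 / 661 = 0.779123
1 - N/N_sat = 0.220877
ln(1 - N/N_sat) = -1.510149
t = -ln(1 - N/N_sat) / k = -(-1.510149) / 0.073 = 20.69 days

20.69


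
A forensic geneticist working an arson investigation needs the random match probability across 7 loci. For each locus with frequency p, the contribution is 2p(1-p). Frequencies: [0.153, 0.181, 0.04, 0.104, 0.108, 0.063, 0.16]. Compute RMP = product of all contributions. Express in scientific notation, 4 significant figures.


Computing RMP for 7 loci:
Locus 1: 2 * 0.153 * 0.847 = 0.259182
Locus 2: 2 * 0.181 * 0.819 = 0.296478
Locus 3: 2 * 0.04 * 0.96 = 0.0768
Locus 4: 2 * 0.104 * 0.896 = 0.186368
Locus 5: 2 * 0.108 * 0.892 = 0.192672
Locus 6: 2 * 0.063 * 0.937 = 0.118062
Locus 7: 2 * 0.16 * 0.84 = 0.2688
RMP = 6.725e-06

6.725e-06


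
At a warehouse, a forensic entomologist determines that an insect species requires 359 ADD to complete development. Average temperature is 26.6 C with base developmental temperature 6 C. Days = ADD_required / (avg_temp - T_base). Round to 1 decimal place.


Insect development time:
Effective temperature = avg_temp - T_base = 26.6 - 6 = 20.6 C
Days = ADD / effective_temp = 359 / 20.6 = 17.4 days

17.4


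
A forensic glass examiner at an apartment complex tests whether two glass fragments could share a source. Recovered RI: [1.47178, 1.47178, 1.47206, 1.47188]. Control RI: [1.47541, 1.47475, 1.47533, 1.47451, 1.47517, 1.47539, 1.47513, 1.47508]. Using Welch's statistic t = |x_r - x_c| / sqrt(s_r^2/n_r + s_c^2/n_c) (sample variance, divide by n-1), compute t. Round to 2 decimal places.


Welch's t-criterion for glass RI comparison:
Recovered mean = sum / n_r = 5.8875 / 4 = 1.471875
Control mean = sum / n_c = 11.80077 / 8 = 1.4750962
Recovered sample variance s_r^2 = 1.74333e-08
Control sample variance s_c^2 = 1.01398e-07
Welch SE (unpooled) = sqrt(s_r^2/n_r + s_c^2/n_c) = sqrt(4.35833e-09 + 1.26748e-08) = sqrt(1.70331e-08) = 0.000130511
|mean_r - mean_c| = 0.00322125
t = 0.00322125 / 0.000130511 = 24.68

24.68


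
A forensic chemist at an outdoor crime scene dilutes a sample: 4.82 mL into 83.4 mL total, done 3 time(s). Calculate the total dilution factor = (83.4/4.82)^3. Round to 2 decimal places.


Dilution factor calculation:
Single dilution = V_total / V_sample = 83.4 / 4.82 ≈ 17.302905
Number of dilutions = 3
Total DF = (83.4 / 4.82)^3 (full precision, rounded at the end) = 5180.33

5180.33


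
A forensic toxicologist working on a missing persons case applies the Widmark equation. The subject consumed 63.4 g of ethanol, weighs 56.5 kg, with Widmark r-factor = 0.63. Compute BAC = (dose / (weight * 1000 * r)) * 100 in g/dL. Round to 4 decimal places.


Applying the Widmark formula:
BAC = (dose_g / (body_wt * 1000 * r)) * 100
Denominator = 56.5 * 1000 * 0.63 = 35595
BAC = (63.4 / 35595) * 100
BAC = 0.1781 g/dL

0.1781


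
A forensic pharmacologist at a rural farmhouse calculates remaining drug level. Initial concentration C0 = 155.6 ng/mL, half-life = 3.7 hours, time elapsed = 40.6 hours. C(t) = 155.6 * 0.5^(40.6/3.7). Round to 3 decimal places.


Drug concentration decay:
Number of half-lives = t / t_half = 40.6 / 3.7 = 10.972973
Decay factor = 0.5^10.972973 = 0.00049751
C(t) = 155.6 * 0.00049751 = 0.077 ng/mL

0.077


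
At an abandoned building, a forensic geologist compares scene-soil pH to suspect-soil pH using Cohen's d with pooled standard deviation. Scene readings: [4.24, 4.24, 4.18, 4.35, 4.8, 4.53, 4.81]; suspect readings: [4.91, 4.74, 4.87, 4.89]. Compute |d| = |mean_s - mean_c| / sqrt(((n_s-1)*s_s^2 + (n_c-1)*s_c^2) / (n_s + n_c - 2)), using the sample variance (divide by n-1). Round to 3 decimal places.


Pooled-variance Cohen's d for soil pH comparison:
Scene mean = 31.15 / 7 = 4.45
Suspect mean = 19.41 / 4 = 4.8525
Scene sample variance s_s^2 = 0.0716
Suspect sample variance s_c^2 = 0.005892
Pooled variance = ((n_s-1)*s_s^2 + (n_c-1)*s_c^2) / (n_s + n_c - 2) = 0.049697
Pooled SD = sqrt(0.049697) = 0.222928
Mean difference = -0.4025
|d| = |-0.4025| / 0.222928 = 1.806

1.806


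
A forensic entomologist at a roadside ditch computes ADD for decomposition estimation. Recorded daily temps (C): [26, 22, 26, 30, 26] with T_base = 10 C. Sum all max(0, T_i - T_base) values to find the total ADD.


Computing ADD day by day:
Day 1: max(0, 26 - 10) = 16
Day 2: max(0, 22 - 10) = 12
Day 3: max(0, 26 - 10) = 16
Day 4: max(0, 30 - 10) = 20
Day 5: max(0, 26 - 10) = 16
Total ADD = 80

80


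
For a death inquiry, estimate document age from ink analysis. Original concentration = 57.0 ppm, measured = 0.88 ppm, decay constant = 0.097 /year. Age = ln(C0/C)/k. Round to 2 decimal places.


Document age estimation:
C0/C = 57.0 / 0.88 = 64.772727
ln(C0/C) = 4.170885
t = 4.170885 / 0.097 = 43.00 years

43.00


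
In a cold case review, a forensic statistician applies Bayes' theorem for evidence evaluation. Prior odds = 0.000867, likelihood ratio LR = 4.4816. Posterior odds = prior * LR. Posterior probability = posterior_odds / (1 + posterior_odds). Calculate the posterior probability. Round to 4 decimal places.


Bayesian evidence evaluation:
Posterior odds = prior_odds * LR = 0.000867 * 4.4816 = 0.003885547
Posterior probability = posterior_odds / (1 + posterior_odds)
= 0.003885547 / (1 + 0.003885547)
= 0.003885547 / 1.003885547
= 0.0039

0.0039


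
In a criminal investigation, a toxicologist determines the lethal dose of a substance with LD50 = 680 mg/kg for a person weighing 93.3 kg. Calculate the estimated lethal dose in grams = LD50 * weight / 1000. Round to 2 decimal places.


Lethal dose calculation:
Lethal dose = LD50 * body_weight / 1000
= 680 * 93.3 / 1000
= 63444 / 1000
= 63.44 g

63.44


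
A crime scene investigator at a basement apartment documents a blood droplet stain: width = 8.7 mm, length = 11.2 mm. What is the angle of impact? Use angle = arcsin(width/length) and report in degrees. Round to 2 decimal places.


Blood spatter impact angle calculation:
width / length = 8.7 / 11.2 = 0.776786
angle = arcsin(0.776786)
angle = 50.97 degrees

50.97


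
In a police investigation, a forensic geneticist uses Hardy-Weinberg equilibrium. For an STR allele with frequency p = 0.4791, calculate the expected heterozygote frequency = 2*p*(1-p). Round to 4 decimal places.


Hardy-Weinberg heterozygote frequency:
q = 1 - p = 1 - 0.4791 = 0.5209
2pq = 2 * 0.4791 * 0.5209 = 0.4991

0.4991


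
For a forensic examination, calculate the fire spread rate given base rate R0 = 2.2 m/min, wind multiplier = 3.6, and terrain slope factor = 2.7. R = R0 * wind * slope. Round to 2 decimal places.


Fire spread rate calculation:
R = R0 * wind_factor * slope_factor
= 2.2 * 3.6 * 2.7
= 7.92 * 2.7
= 21.38 m/min

21.38


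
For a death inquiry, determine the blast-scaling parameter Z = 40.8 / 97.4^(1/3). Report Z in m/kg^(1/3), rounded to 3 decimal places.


Scaled distance calculation:
W^(1/3) = 97.4^(1/3) = 4.601008
Z = R / W^(1/3) = 40.8 / 4.601008
Z = 8.868 m/kg^(1/3)

8.868


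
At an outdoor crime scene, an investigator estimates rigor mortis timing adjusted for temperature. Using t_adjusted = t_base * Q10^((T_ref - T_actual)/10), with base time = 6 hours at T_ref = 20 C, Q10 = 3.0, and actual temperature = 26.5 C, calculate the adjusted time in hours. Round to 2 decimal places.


Rigor mortis time adjustment:
Exponent = (T_ref - T_actual) / 10 = (20 - 26.5) / 10 = -0.65
Q10 factor = 3.0^-0.65 = 0.48963
t_adjusted = 6 * 0.48963 = 2.94 hours

2.94


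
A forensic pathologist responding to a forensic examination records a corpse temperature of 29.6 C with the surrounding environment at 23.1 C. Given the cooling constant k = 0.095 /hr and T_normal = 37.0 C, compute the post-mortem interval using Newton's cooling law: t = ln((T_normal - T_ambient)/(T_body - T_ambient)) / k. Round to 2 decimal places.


Using Newton's law of cooling:
t = ln((T_normal - T_ambient) / (T_body - T_ambient)) / k
T_normal - T_ambient = 13.9
T_body - T_ambient = 6.5
Ratio = 2.138462
ln(ratio) = 0.760087
t = 0.760087 / 0.095 = 8.00 hours

8.00


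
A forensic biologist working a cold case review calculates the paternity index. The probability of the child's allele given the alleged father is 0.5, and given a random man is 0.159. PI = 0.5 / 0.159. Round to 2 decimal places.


Paternity Index calculation:
PI = P(allele|father) / P(allele|random)
PI = 0.5 / 0.159
PI = 3.14

3.14


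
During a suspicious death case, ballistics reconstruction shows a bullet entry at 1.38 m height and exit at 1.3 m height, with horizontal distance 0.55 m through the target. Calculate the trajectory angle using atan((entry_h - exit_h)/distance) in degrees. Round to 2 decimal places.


Bullet trajectory angle:
Height difference = 1.38 - 1.3 = 0.08 m
angle = atan(0.08 / 0.55)
angle = atan(0.145455)
angle = 8.28 degrees

8.28


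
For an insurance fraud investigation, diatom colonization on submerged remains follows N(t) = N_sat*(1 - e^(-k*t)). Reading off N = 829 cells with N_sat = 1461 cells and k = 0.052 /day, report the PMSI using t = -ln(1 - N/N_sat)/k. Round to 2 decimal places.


PMSI from diatom colonization curve:
N / N_sat = 829 / 1461 = 0.56742
1 - N/N_sat = 0.43258
ln(1 - N/N_sat) = -0.837988
t = -ln(1 - N/N_sat) / k = -(-0.837988) / 0.052 = 16.12 days

16.12


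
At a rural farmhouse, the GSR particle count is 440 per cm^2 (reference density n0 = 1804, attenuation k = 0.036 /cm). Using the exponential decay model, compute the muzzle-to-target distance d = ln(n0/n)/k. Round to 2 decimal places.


GSR distance calculation:
n0/n = 1804 / 440 = 4.1
ln(n0/n) = 1.410987
d = 1.410987 / 0.036 = 39.19 cm

39.19


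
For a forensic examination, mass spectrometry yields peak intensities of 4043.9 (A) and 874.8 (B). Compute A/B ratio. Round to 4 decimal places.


Spectral peak ratio:
Peak A = 4043.9 counts
Peak B = 874.8 counts
Ratio = 4043.9 / 874.8 = 4.6227

4.6227


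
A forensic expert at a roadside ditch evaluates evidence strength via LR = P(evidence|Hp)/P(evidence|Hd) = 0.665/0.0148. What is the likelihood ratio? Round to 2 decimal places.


Likelihood ratio calculation:
LR = P(E|Hp) / P(E|Hd)
LR = 0.665 / 0.0148
LR = 44.93

44.93


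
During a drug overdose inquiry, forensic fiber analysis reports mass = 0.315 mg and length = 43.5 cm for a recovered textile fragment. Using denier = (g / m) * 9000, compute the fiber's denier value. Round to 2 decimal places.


Denier calculation:
Mass in grams = 0.315 mg / 1000 = 0.000315 g
Length in meters = 43.5 cm / 100 = 0.435 m
Linear density = mass / length = 0.000315 / 0.435 = 0.00072414 g/m
Denier = (g/m) * 9000 = 0.00072414 * 9000 = 6.52

6.52


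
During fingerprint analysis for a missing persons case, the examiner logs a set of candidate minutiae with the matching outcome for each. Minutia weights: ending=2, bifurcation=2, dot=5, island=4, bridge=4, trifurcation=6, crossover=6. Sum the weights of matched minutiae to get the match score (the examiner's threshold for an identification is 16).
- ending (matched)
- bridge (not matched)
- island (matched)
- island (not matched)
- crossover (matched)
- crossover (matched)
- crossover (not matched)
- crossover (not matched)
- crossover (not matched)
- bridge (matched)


Weighted minutiae match score:
  ending: matched, +2 (running total 2)
  bridge: not matched, +0
  island: matched, +4 (running total 6)
  island: not matched, +0
  crossover: matched, +6 (running total 12)
  crossover: matched, +6 (running total 18)
  crossover: not matched, +0
  crossover: not matched, +0
  crossover: not matched, +0
  bridge: matched, +4 (running total 22)
Total score = 22
Threshold = 16; verdict = identification

22


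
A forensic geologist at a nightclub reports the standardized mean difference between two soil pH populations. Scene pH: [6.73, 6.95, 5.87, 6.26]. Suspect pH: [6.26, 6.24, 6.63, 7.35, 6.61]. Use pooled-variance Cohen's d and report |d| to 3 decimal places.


Pooled-variance Cohen's d for soil pH comparison:
Scene mean = 25.81 / 4 = 6.4525
Suspect mean = 33.09 / 5 = 6.618
Scene sample variance s_s^2 = 0.233625
Suspect sample variance s_c^2 = 0.20177
Pooled variance = ((n_s-1)*s_s^2 + (n_c-1)*s_c^2) / (n_s + n_c - 2) = 0.215422
Pooled SD = sqrt(0.215422) = 0.464136
Mean difference = -0.1655
|d| = |-0.1655| / 0.464136 = 0.357

0.357


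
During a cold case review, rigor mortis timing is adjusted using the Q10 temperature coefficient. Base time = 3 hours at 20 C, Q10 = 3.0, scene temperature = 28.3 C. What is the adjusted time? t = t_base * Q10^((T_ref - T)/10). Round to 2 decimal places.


Rigor mortis time adjustment:
Exponent = (T_ref - T_actual) / 10 = (20 - 28.3) / 10 = -0.83
Q10 factor = 3.0^-0.83 = 0.40178
t_adjusted = 3 * 0.40178 = 1.21 hours

1.21


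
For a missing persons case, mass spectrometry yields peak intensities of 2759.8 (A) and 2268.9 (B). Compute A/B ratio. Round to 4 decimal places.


Spectral peak ratio:
Peak A = 2759.8 counts
Peak B = 2268.9 counts
Ratio = 2759.8 / 2268.9 = 1.2164

1.2164


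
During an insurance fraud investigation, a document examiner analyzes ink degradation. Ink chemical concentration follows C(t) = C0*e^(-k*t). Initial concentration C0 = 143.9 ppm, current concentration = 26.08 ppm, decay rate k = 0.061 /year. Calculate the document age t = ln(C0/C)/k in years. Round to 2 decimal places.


Document age estimation:
C0/C = 143.9 / 26.08 = 5.517638
ln(C0/C) = 1.70795
t = 1.70795 / 0.061 = 28.00 years

28.00


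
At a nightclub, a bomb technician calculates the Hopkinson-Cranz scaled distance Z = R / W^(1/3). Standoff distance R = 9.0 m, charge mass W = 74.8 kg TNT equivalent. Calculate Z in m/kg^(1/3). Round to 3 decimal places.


Scaled distance calculation:
W^(1/3) = 74.8^(1/3) = 4.213411
Z = R / W^(1/3) = 9.0 / 4.213411
Z = 2.136 m/kg^(1/3)

2.136


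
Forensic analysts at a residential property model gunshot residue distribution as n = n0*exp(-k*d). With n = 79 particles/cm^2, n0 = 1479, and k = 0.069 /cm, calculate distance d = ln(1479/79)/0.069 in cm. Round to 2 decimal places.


GSR distance calculation:
n0/n = 1479 / 79 = 18.721519
ln(n0/n) = 2.929674
d = 2.929674 / 0.069 = 42.46 cm

42.46


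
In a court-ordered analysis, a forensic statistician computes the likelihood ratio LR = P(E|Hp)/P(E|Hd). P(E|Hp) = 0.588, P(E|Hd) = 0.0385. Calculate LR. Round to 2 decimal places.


Likelihood ratio calculation:
LR = P(E|Hp) / P(E|Hd)
LR = 0.588 / 0.0385
LR = 15.27

15.27


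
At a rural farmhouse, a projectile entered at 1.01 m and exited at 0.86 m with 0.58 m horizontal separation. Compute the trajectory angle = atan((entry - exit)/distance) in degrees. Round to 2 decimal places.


Bullet trajectory angle:
Height difference = 1.01 - 0.86 = 0.15 m
angle = atan(0.15 / 0.58)
angle = atan(0.258621)
angle = 14.50 degrees

14.50


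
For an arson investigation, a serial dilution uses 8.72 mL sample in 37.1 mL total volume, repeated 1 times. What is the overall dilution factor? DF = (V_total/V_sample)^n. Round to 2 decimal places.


Dilution factor calculation:
Single dilution = V_total / V_sample = 37.1 / 8.72 ≈ 4.254587
Number of dilutions = 1
Total DF = (37.1 / 8.72)^1 (full precision, rounded at the end) = 4.25

4.25


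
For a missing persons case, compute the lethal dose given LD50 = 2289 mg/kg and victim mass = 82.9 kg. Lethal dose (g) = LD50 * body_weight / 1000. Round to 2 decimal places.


Lethal dose calculation:
Lethal dose = LD50 * body_weight / 1000
= 2289 * 82.9 / 1000
= 189758.1 / 1000
= 189.76 g

189.76


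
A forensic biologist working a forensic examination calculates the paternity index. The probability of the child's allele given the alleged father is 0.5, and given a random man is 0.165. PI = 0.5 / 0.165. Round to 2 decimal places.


Paternity Index calculation:
PI = P(allele|father) / P(allele|random)
PI = 0.5 / 0.165
PI = 3.03

3.03


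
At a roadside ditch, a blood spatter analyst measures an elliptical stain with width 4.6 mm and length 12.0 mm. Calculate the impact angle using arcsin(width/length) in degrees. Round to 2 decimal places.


Blood spatter impact angle calculation:
width / length = 4.6 / 12.0 = 0.383333
angle = arcsin(0.383333)
angle = 22.54 degrees

22.54


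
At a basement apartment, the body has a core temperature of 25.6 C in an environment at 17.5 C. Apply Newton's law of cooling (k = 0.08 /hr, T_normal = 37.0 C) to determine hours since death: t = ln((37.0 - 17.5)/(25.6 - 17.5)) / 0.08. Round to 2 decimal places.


Using Newton's law of cooling:
t = ln((T_normal - T_ambient) / (T_body - T_ambient)) / k
T_normal - T_ambient = 19.5
T_body - T_ambient = 8.1
Ratio = 2.407407
ln(ratio) = 0.87855
t = 0.87855 / 0.08 = 10.98 hours

10.98


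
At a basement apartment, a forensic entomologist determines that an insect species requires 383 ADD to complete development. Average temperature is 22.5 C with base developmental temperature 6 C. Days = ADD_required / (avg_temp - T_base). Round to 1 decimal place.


Insect development time:
Effective temperature = avg_temp - T_base = 22.5 - 6 = 16.5 C
Days = ADD / effective_temp = 383 / 16.5 = 23.2 days

23.2


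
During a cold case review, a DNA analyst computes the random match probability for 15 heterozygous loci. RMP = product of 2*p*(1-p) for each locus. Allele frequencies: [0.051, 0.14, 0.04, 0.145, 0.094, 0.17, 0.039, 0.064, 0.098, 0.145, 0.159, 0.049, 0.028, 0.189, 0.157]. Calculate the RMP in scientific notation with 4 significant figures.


Computing RMP for 15 loci:
Locus 1: 2 * 0.051 * 0.949 = 0.096798
Locus 2: 2 * 0.14 * 0.86 = 0.2408
Locus 3: 2 * 0.04 * 0.96 = 0.0768
Locus 4: 2 * 0.145 * 0.855 = 0.24795
Locus 5: 2 * 0.094 * 0.906 = 0.170328
Locus 6: 2 * 0.17 * 0.83 = 0.2822
Locus 7: 2 * 0.039 * 0.961 = 0.074958
Locus 8: 2 * 0.064 * 0.936 = 0.119808
Locus 9: 2 * 0.098 * 0.902 = 0.176792
Locus 10: 2 * 0.145 * 0.855 = 0.24795
Locus 11: 2 * 0.159 * 0.841 = 0.267438
Locus 12: 2 * 0.049 * 0.951 = 0.093198
Locus 13: 2 * 0.028 * 0.972 = 0.054432
Locus 14: 2 * 0.189 * 0.811 = 0.306558
Locus 15: 2 * 0.157 * 0.843 = 0.264702
RMP = 9.246e-13

9.246e-13


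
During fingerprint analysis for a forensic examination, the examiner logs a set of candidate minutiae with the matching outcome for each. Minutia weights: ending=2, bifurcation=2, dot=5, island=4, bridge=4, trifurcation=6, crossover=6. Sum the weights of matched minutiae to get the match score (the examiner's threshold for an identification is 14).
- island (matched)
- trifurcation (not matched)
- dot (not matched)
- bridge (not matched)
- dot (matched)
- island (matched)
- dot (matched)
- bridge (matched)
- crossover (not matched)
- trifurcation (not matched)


Weighted minutiae match score:
  island: matched, +4 (running total 4)
  trifurcation: not matched, +0
  dot: not matched, +0
  bridge: not matched, +0
  dot: matched, +5 (running total 9)
  island: matched, +4 (running total 13)
  dot: matched, +5 (running total 18)
  bridge: matched, +4 (running total 22)
  crossover: not matched, +0
  trifurcation: not matched, +0
Total score = 22
Threshold = 14; verdict = identification

22


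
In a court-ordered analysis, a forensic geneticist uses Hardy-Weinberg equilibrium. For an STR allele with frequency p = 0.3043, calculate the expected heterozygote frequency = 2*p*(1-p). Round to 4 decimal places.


Hardy-Weinberg heterozygote frequency:
q = 1 - p = 1 - 0.3043 = 0.6957
2pq = 2 * 0.3043 * 0.6957 = 0.4234

0.4234


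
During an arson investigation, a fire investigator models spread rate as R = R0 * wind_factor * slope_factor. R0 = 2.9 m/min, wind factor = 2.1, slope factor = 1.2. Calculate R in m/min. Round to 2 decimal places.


Fire spread rate calculation:
R = R0 * wind_factor * slope_factor
= 2.9 * 2.1 * 1.2
= 6.09 * 1.2
= 7.31 m/min

7.31


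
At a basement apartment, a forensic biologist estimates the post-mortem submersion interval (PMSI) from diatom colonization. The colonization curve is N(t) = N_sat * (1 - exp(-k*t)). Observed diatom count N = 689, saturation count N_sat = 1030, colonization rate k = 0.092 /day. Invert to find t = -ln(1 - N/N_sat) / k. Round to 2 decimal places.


PMSI from diatom colonization curve:
N / N_sat = 689 / 1030 = 0.668932
1 - N/N_sat = 0.331068
ln(1 - N/N_sat) = -1.105431
t = -ln(1 - N/N_sat) / k = -(-1.105431) / 0.092 = 12.02 days

12.02


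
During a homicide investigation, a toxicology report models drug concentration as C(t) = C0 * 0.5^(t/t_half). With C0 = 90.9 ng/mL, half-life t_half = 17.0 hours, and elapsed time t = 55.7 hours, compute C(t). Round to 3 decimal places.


Drug concentration decay:
Number of half-lives = t / t_half = 55.7 / 17.0 = 3.276471
Decay factor = 0.5^3.276471 = 0.10320101
C(t) = 90.9 * 0.10320101 = 9.381 ng/mL

9.381


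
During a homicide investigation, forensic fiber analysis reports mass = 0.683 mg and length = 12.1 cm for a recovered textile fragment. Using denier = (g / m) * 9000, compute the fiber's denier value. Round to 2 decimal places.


Denier calculation:
Mass in grams = 0.683 mg / 1000 = 0.000683 g
Length in meters = 12.1 cm / 100 = 0.121 m
Linear density = mass / length = 0.000683 / 0.121 = 0.00564463 g/m
Denier = (g/m) * 9000 = 0.00564463 * 9000 = 50.80

50.80


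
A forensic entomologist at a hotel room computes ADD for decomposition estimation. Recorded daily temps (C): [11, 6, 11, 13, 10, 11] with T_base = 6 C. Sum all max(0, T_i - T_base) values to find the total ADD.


Computing ADD day by day:
Day 1: max(0, 11 - 6) = 5
Day 2: max(0, 6 - 6) = 0
Day 3: max(0, 11 - 6) = 5
Day 4: max(0, 13 - 6) = 7
Day 5: max(0, 10 - 6) = 4
Day 6: max(0, 11 - 6) = 5
Total ADD = 26

26


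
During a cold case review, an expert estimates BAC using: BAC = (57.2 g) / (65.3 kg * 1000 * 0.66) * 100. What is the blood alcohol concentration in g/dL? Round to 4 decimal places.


Applying the Widmark formula:
BAC = (dose_g / (body_wt * 1000 * r)) * 100
Denominator = 65.3 * 1000 * 0.66 = 43098
BAC = (57.2 / 43098) * 100
BAC = 0.1327 g/dL

0.1327


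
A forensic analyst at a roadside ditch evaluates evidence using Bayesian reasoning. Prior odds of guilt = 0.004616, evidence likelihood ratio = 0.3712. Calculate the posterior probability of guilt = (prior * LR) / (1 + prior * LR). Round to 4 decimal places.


Bayesian evidence evaluation:
Posterior odds = prior_odds * LR = 0.004616 * 0.3712 = 0.001713459
Posterior probability = posterior_odds / (1 + posterior_odds)
= 0.001713459 / (1 + 0.001713459)
= 0.001713459 / 1.001713459
= 0.0017

0.0017


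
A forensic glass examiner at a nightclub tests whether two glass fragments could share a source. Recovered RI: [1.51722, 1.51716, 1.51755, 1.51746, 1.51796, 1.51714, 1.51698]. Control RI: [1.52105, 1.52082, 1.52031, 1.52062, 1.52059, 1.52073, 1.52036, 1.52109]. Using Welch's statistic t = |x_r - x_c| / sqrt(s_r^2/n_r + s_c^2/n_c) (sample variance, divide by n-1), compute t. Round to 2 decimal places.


Welch's t-criterion for glass RI comparison:
Recovered mean = sum / n_r = 10.62147 / 7 = 1.5173529
Control mean = sum / n_c = 12.16557 / 8 = 1.5206963
Recovered sample variance s_r^2 = 1.0969e-07
Control sample variance s_c^2 = 8.22839e-08
Welch SE (unpooled) = sqrt(s_r^2/n_r + s_c^2/n_c) = sqrt(1.56701e-08 + 1.02855e-08) = sqrt(2.59556e-08) = 0.000161107
|mean_r - mean_c| = 0.00334339
t = 0.00334339 / 0.000161107 = 20.75

20.75


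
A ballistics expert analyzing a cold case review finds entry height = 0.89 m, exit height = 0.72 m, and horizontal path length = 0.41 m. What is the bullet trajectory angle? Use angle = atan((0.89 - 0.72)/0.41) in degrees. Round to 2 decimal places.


Bullet trajectory angle:
Height difference = 0.89 - 0.72 = 0.17 m
angle = atan(0.17 / 0.41)
angle = atan(0.414634)
angle = 22.52 degrees

22.52


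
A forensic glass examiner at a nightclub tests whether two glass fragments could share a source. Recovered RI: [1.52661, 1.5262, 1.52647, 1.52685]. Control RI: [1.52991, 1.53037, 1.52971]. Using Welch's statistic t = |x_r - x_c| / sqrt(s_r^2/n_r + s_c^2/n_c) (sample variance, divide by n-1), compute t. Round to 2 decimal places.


Welch's t-criterion for glass RI comparison:
Recovered mean = sum / n_r = 6.10613 / 4 = 1.5265325
Control mean = sum / n_c = 4.58999 / 3 = 1.5299967
Recovered sample variance s_r^2 = 7.37583e-08
Control sample variance s_c^2 = 1.14533e-07
Welch SE (unpooled) = sqrt(s_r^2/n_r + s_c^2/n_c) = sqrt(1.84396e-08 + 3.81778e-08) = sqrt(5.66174e-08) = 0.000237944
|mean_r - mean_c| = 0.00346417
t = 0.00346417 / 0.000237944 = 14.56

14.56


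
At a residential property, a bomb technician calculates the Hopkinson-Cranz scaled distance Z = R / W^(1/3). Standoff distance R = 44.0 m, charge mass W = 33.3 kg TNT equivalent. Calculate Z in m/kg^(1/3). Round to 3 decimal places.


Scaled distance calculation:
W^(1/3) = 33.3^(1/3) = 3.217225
Z = R / W^(1/3) = 44.0 / 3.217225
Z = 13.676 m/kg^(1/3)

13.676


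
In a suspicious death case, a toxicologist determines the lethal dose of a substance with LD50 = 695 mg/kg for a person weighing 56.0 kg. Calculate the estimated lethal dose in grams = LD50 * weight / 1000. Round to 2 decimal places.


Lethal dose calculation:
Lethal dose = LD50 * body_weight / 1000
= 695 * 56.0 / 1000
= 38920 / 1000
= 38.92 g

38.92


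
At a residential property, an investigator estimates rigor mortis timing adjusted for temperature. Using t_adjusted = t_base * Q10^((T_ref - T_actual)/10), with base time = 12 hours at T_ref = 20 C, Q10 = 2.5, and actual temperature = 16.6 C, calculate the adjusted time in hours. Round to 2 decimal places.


Rigor mortis time adjustment:
Exponent = (T_ref - T_actual) / 10 = (20 - 16.6) / 10 = 0.34
Q10 factor = 2.5^0.34 = 1.36552
t_adjusted = 12 * 1.36552 = 16.39 hours

16.39


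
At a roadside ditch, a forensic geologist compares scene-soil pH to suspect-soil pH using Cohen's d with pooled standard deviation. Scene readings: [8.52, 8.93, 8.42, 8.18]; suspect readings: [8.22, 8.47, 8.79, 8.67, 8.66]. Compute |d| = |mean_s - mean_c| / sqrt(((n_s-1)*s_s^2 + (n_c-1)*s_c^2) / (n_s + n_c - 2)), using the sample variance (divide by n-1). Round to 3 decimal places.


Pooled-variance Cohen's d for soil pH comparison:
Scene mean = 34.05 / 4 = 8.5125
Suspect mean = 42.81 / 5 = 8.562
Scene sample variance s_s^2 = 0.097825
Suspect sample variance s_c^2 = 0.04967
Pooled variance = ((n_s-1)*s_s^2 + (n_c-1)*s_c^2) / (n_s + n_c - 2) = 0.070308
Pooled SD = sqrt(0.070308) = 0.265157
Mean difference = -0.0495
|d| = |-0.0495| / 0.265157 = 0.187

0.187


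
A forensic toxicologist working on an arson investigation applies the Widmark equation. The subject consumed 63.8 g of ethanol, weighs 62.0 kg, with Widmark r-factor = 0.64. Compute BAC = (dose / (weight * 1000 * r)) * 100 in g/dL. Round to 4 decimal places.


Applying the Widmark formula:
BAC = (dose_g / (body_wt * 1000 * r)) * 100
Denominator = 62.0 * 1000 * 0.64 = 39680
BAC = (63.8 / 39680) * 100
BAC = 0.1608 g/dL

0.1608


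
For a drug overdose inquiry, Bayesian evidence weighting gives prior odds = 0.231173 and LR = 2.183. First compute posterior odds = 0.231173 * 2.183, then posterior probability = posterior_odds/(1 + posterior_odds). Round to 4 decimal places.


Bayesian evidence evaluation:
Posterior odds = prior_odds * LR = 0.231173 * 2.183 = 0.5046507
Posterior probability = posterior_odds / (1 + posterior_odds)
= 0.5046507 / (1 + 0.5046507)
= 0.5046507 / 1.5046507
= 0.3354

0.3354


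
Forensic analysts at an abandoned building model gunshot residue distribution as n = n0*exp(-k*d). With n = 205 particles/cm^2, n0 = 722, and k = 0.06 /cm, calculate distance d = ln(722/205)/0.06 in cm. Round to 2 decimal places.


GSR distance calculation:
n0/n = 722 / 205 = 3.521951
ln(n0/n) = 1.259015
d = 1.259015 / 0.06 = 20.98 cm

20.98


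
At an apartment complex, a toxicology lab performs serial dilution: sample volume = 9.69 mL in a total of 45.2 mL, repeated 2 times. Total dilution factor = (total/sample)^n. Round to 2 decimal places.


Dilution factor calculation:
Single dilution = V_total / V_sample = 45.2 / 9.69 ≈ 4.664603
Number of dilutions = 2
Total DF = (45.2 / 9.69)^2 (full precision, rounded at the end) = 21.76

21.76


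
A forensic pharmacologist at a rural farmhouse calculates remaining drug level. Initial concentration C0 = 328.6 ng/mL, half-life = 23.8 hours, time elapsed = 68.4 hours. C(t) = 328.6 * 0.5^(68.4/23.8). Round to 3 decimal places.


Drug concentration decay:
Number of half-lives = t / t_half = 68.4 / 23.8 = 2.87395
Decay factor = 0.5^2.87395 = 0.13641271
C(t) = 328.6 * 0.13641271 = 44.825 ng/mL

44.825


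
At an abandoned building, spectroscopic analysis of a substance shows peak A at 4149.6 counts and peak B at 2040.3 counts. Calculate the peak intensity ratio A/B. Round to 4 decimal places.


Spectral peak ratio:
Peak A = 4149.6 counts
Peak B = 2040.3 counts
Ratio = 4149.6 / 2040.3 = 2.0338

2.0338


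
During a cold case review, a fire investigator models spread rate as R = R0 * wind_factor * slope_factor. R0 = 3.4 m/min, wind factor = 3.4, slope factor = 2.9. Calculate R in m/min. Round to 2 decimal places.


Fire spread rate calculation:
R = R0 * wind_factor * slope_factor
= 3.4 * 3.4 * 2.9
= 11.56 * 2.9
= 33.52 m/min

33.52


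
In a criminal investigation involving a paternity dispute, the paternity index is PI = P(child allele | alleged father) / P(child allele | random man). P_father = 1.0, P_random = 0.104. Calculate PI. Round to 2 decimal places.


Paternity Index calculation:
PI = P(allele|father) / P(allele|random)
PI = 1.0 / 0.104
PI = 9.62

9.62


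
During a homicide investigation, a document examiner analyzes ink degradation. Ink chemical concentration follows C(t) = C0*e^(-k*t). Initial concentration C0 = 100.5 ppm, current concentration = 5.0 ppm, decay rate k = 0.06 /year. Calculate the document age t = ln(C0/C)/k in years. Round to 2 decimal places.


Document age estimation:
C0/C = 100.5 / 5.0 = 20.1
ln(C0/C) = 3.00072
t = 3.00072 / 0.06 = 50.01 years

50.01


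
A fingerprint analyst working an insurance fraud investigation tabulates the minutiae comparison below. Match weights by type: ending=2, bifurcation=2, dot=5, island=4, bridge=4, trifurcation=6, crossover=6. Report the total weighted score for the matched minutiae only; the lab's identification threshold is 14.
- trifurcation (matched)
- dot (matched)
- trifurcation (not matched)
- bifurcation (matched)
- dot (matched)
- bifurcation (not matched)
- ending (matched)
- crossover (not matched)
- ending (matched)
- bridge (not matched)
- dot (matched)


Weighted minutiae match score:
  trifurcation: matched, +6 (running total 6)
  dot: matched, +5 (running total 11)
  trifurcation: not matched, +0
  bifurcation: matched, +2 (running total 13)
  dot: matched, +5 (running total 18)
  bifurcation: not matched, +0
  ending: matched, +2 (running total 20)
  crossover: not matched, +0
  ending: matched, +2 (running total 22)
  bridge: not matched, +0
  dot: matched, +5 (running total 27)
Total score = 27
Threshold = 14; verdict = identification

27
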